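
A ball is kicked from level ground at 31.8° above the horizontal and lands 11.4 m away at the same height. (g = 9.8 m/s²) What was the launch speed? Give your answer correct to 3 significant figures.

11.2 m/s

On level ground, R = v₀² sin(2θ) / g, so v₀ = √(R g / sin 2θ).
sin(2 × 31.8°) = 0.8957.
v₀ = √(11.4 × 9.8 / 0.8957) = √124.7 = 11.2 m/s.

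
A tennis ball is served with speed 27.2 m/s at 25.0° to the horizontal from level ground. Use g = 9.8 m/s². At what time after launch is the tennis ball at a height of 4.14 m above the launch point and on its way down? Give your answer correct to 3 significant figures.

v_y0 = 27.2 sin 25.0° = 11.50 m/s.
Set y = v_y0 t − ½ g t² = 4.14: 4.900 t² − 11.50 t + 4.14 = 0.
t = [11.50 ± √(132.2 − 81.14)] / 9.8 = (11.50 ± 7.146) / 9.8, giving t = 0.444 s or t = 1.90 s.
On the way down corresponds to the larger root: t = 1.90 s.

1.90 s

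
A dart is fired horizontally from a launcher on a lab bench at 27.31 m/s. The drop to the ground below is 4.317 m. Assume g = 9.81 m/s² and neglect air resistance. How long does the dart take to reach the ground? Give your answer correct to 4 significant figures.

0.9381 s

The horizontal speed doesn't affect the fall. With v_y0 = 0, h = ½ g t².
t = √(2 × 4.317 / 9.81) = √0.88012 = 0.9381 s.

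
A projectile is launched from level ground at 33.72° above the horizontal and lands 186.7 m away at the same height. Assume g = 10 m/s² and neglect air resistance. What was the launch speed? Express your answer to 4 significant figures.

44.96 m/s

On level ground, R = v₀² sin(2θ) / g, so v₀ = √(R g / sin 2θ).
sin(2 × 33.72°) = 0.9235.
v₀ = √(186.7 × 10 / 0.9235) = √2021.7 = 44.96 m/s.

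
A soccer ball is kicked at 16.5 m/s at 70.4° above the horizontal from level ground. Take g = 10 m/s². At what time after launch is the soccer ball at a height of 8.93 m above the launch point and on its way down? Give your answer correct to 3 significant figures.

v_y0 = 16.5 sin 70.4° = 15.54 m/s.
Set y = v_y0 t − ½ g t² = 8.93: 5.000 t² − 15.54 t + 8.93 = 0.
t = [15.54 ± √(241.5 − 178.6)] / 10 = (15.54 ± 7.931) / 10, giving t = 0.761 s or t = 2.35 s.
On the way down corresponds to the larger root: t = 2.35 s.

2.35 s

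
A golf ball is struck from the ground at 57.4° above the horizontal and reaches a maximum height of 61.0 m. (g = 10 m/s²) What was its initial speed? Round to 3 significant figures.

41.5 m/s

At maximum height v_y = 0, so (v₀ sin θ)² = 2 g H.
v₀ sin 57.4° = √(2 × 10 × 61.0) = 34.93 m/s.
v₀ = 34.93 / sin 57.4° = 34.93 / 0.8425 = 41.5 m/s.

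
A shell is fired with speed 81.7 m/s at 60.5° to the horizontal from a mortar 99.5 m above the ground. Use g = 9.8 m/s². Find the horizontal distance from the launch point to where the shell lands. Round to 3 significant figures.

636 m

Components: v_x = 81.7 cos 60.5° = 40.23 m/s, v_y = 81.7 sin 60.5° = 71.11 m/s.
Vertical: 0 = 99.5 + 71.11 t − ½(9.8) t² ⇒ 4.900 t² − 71.11 t − 99.5 = 0.
t = [71.11 + √(5057 + 1950)] / 9.800 = 15.80 s.
Horizontal: R = v_x · t = 40.23 × 15.80 = 636 m.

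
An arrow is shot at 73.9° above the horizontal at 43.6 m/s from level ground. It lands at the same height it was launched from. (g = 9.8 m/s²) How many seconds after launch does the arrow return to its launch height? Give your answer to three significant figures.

8.55 s

Vertical component: v_y = 43.6 sin 73.9° = 41.89 m/s.
For a projectile landing at launch height, time of flight is t = 2 v_y / g = 2 × 41.89 / 9.8 = 8.55 s.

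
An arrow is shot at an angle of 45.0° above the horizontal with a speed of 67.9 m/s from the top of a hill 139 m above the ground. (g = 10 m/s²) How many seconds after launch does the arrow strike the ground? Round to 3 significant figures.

Vertical component: v_y = 67.9 sin 45.0° = 48.01 m/s.
Taking up as positive with launch at y = 139 m, landing at y = 0: 0 = 139 + 48.01 t − ½(10) t².
Solving 5.000 t² − 48.01 t − 139 = 0 gives t = [48.01 + √(48.01² + 4·5.000·139)] / 10.00 = 11.9 s.

11.9 s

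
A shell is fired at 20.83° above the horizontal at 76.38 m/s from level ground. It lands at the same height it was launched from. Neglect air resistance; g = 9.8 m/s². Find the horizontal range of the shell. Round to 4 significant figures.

395.7 m

Components: v_x = 76.38 cos 20.83° = 71.388 m/s, v_y = 76.38 sin 20.83° = 27.160 m/s.
Time of flight (same landing height): t = 2 v_y / g = 2 × 27.160 / 9.8 = 5.5429 s.
Range: R = v_x · t = 71.388 × 5.5429 = 395.7 m.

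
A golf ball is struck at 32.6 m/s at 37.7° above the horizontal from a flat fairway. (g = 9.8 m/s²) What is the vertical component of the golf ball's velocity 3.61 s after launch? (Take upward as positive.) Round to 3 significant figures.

-15.4 m/s

Initial vertical component: v_y0 = 32.6 sin 37.7° = 19.94 m/s.
v_y(t) = v_y0 − g t = 19.94 − 9.8 × 3.61 = -15.4 m/s.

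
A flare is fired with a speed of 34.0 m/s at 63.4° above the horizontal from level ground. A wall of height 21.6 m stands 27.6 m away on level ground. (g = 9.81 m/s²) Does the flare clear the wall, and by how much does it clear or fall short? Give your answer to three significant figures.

Yes — it clears the wall by 17.4 m.

v_x = 34.0 cos 63.4° = 15.22 m/s; v_y0 = 34.0 sin 63.4° = 30.40 m/s.
Time to reach the wall: t = 27.6 / 15.22 = 1.813 s.
Height at that point: y = 30.40×1.813 − 4.905×1.813² = 38.99 m.
That is 38.99 − 21.6 = 17.4 m above the top of the wall, so the flare clears it.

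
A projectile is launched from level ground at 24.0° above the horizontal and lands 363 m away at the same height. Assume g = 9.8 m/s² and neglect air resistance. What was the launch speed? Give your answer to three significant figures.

On level ground, R = v₀² sin(2θ) / g, so v₀ = √(R g / sin 2θ).
sin(2 × 24.0°) = 0.7431.
v₀ = √(363 × 9.8 / 0.7431) = √4787 = 69.2 m/s.

69.2 m/s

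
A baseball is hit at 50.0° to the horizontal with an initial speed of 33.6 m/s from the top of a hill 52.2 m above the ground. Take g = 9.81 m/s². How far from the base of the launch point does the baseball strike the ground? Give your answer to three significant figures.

147 m

Components: v_x = 33.6 cos 50.0° = 21.60 m/s, v_y = 33.6 sin 50.0° = 25.74 m/s.
Vertical: 0 = 52.2 + 25.74 t − ½(9.81) t² ⇒ 4.905 t² − 25.74 t − 52.2 = 0.
t = [25.74 + √(662.5 + 1024)] / 9.810 = 6.810 s.
Horizontal: R = v_x · t = 21.60 × 6.810 = 147 m.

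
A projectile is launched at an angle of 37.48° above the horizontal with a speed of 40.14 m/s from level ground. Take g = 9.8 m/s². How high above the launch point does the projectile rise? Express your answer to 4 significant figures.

Vertical component of launch velocity: v_y = 40.14 sin 37.48° = 24.425 m/s.
At the highest point the vertical velocity is zero, so v_y² = 2 g h_max.
h_max = (24.425)² / (2 × 9.8) = 596.58 / 19.60 = 30.44 m.

30.44 m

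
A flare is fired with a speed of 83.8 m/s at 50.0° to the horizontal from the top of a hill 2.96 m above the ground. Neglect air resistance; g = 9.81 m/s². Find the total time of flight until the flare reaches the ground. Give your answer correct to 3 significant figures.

Vertical component: v_y = 83.8 sin 50.0° = 64.19 m/s.
Taking up as positive with launch at y = 2.96 m, landing at y = 0: 0 = 2.96 + 64.19 t − ½(9.81) t².
Solving 4.905 t² − 64.19 t − 2.96 = 0 gives t = [64.19 + √(64.19² + 4·4.905·2.96)] / 9.810 = 13.1 s.

13.1 s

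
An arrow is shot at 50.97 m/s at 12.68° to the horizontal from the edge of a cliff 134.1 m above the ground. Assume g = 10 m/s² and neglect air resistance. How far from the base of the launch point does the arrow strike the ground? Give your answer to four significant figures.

319.1 m

Components: v_x = 50.97 cos 12.68° = 49.727 m/s, v_y = 50.97 sin 12.68° = 11.188 m/s.
Vertical: 0 = 134.1 + 11.188 t − ½(10) t² ⇒ 5.000 t² − 11.188 t − 134.1 = 0.
t = [11.188 + √(125.17 + 2682.0)] / 10.00 = 6.4171 s.
Horizontal: R = v_x · t = 49.727 × 6.4171 = 319.1 m.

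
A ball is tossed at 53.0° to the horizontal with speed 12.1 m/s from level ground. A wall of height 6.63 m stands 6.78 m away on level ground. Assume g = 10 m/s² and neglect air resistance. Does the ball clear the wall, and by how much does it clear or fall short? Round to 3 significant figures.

v_x = 12.1 cos 53.0° = 7.282 m/s; v_y0 = 12.1 sin 53.0° = 9.663 m/s.
Time to reach the wall: t = 6.78 / 7.282 = 0.9311 s.
Height at that point: y = 9.663×0.9311 − 5.000×0.9311² = 4.662 m.
That is 6.63 − 4.662 = 1.97 m below the top of the wall, so the ball does not clear it.

No — it falls 1.97 m short of clearing the wall.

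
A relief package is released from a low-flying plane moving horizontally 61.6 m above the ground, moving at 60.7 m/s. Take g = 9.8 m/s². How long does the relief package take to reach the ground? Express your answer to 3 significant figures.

3.55 s

The horizontal speed doesn't affect the fall. With v_y0 = 0, h = ½ g t².
t = √(2 × 61.6 / 9.8) = √12.57 = 3.55 s.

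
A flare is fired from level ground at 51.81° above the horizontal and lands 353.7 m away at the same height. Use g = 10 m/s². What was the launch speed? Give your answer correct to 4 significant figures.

On level ground, R = v₀² sin(2θ) / g, so v₀ = √(R g / sin 2θ).
sin(2 × 51.81°) = 0.9719.
v₀ = √(353.7 × 10 / 0.9719) = √3639.3 = 60.33 m/s.

60.33 m/s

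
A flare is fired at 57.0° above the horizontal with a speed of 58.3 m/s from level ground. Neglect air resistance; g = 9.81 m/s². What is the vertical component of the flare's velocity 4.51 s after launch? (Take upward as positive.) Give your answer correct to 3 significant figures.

Initial vertical component: v_y0 = 58.3 sin 57.0° = 48.89 m/s.
v_y(t) = v_y0 − g t = 48.89 − 9.81 × 4.51 = 4.65 m/s.

4.65 m/s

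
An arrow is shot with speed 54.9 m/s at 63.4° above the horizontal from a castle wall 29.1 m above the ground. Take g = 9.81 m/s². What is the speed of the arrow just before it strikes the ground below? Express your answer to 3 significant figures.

59.9 m/s

v_x = 54.9 cos 63.4° = 24.58 m/s is unchanged throughout.
For the vertical component, v_y² = v_y0² + 2 g h = (49.09)² + 2×9.81×29.1 = 2981, so |v_y| = 54.60 m/s.
Impact speed = √(v_x² + v_y²) = √(604.2 + 2981) = 59.9 m/s.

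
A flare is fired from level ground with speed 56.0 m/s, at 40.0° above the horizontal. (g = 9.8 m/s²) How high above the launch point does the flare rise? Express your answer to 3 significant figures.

66.1 m

Vertical component of launch velocity: v_y = 56.0 sin 40.0° = 36.00 m/s.
At the highest point the vertical velocity is zero, so v_y² = 2 g h_max.
h_max = (36.00)² / (2 × 9.8) = 1296 / 19.60 = 66.1 m.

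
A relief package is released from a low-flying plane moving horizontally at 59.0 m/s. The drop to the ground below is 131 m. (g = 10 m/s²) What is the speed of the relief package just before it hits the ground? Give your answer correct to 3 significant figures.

Fall time: t = √(2 × 131 / 10) = 5.119 s.
At impact: v_x = 59.0 m/s (unchanged), v_y = g t = 10 × 5.119 = 51.19 m/s.
Speed = √(v_x² + v_y²) = √(3481 + 2620) = 78.1 m/s.

78.1 m/s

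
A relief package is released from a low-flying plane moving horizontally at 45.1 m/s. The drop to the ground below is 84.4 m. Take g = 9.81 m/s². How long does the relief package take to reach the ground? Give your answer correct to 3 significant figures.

4.15 s

The horizontal speed doesn't affect the fall. With v_y0 = 0, h = ½ g t².
t = √(2 × 84.4 / 9.81) = √17.21 = 4.15 s.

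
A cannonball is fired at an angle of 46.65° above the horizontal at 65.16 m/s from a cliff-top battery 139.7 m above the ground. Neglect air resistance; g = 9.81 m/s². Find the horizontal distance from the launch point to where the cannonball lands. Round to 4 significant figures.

Components: v_x = 65.16 cos 46.65° = 44.729 m/s, v_y = 65.16 sin 46.65° = 47.383 m/s.
Vertical: 0 = 139.7 + 47.383 t − ½(9.81) t² ⇒ 4.905 t² − 47.383 t − 139.7 = 0.
t = [47.383 + √(2245.1 + 2740.9)] / 9.810 = 12.028 s.
Horizontal: R = v_x · t = 44.729 × 12.028 = 538.0 m.

538.0 m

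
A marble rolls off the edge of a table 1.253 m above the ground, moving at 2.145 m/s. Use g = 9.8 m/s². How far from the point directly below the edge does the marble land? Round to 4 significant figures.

1.085 m

Initial vertical velocity is zero, so the fall time comes from h = ½ g t²: t = √(2 × 1.253 / 9.8) = 0.50568 s.
Horizontal motion is uniform at 2.145 m/s, so x = 2.145 × 0.50568 = 1.085 m.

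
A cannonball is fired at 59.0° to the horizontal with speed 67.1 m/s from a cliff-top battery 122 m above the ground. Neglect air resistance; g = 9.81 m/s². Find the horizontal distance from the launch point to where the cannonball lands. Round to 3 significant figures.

Components: v_x = 67.1 cos 59.0° = 34.56 m/s, v_y = 67.1 sin 59.0° = 57.52 m/s.
Vertical: 0 = 122 + 57.52 t − ½(9.81) t² ⇒ 4.905 t² − 57.52 t − 122 = 0.
t = [57.52 + √(3309 + 2394)] / 9.810 = 13.56 s.
Horizontal: R = v_x · t = 34.56 × 13.56 = 469 m.

469 m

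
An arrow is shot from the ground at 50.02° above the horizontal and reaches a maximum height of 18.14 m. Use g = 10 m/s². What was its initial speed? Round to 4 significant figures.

At maximum height v_y = 0, so (v₀ sin θ)² = 2 g H.
v₀ sin 50.02° = √(2 × 10 × 18.14) = 19.047 m/s.
v₀ = 19.047 / sin 50.02° = 19.047 / 0.7663 = 24.86 m/s.

24.86 m/s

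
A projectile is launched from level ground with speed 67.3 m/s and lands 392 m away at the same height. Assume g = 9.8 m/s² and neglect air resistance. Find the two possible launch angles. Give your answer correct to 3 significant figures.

Level-ground range: R = v₀² sin(2θ)/g ⇒ sin 2θ = R g / v₀² = 392×9.8/67.3² = 0.8482.
2θ = arcsin(0.8482) = 58.02° or 180° − 58.02° = 121.98°.
So θ = 29.0° or θ = 61.0°.

29.0° and 61.0°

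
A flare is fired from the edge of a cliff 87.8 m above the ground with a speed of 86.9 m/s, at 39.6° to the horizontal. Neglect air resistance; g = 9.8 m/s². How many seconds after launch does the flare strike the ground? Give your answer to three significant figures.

Vertical component: v_y = 86.9 sin 39.6° = 55.39 m/s.
Taking up as positive with launch at y = 87.8 m, landing at y = 0: 0 = 87.8 + 55.39 t − ½(9.8) t².
Solving 4.900 t² − 55.39 t − 87.8 = 0 gives t = [55.39 + √(55.39² + 4·4.900·87.8)] / 9.800 = 12.7 s.

12.7 s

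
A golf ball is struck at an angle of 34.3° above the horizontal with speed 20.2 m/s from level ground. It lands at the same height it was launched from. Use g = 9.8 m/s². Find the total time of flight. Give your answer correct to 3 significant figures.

2.32 s

Vertical component: v_y = 20.2 sin 34.3° = 11.38 m/s.
For a projectile landing at launch height, time of flight is t = 2 v_y / g = 2 × 11.38 / 9.8 = 2.32 s.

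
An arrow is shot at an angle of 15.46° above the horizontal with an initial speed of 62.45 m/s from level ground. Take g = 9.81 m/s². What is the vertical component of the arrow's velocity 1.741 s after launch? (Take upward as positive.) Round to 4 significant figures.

Initial vertical component: v_y0 = 62.45 sin 15.46° = 16.647 m/s.
v_y(t) = v_y0 − g t = 16.647 − 9.81 × 1.741 = -0.4322 m/s.

-0.4322 m/s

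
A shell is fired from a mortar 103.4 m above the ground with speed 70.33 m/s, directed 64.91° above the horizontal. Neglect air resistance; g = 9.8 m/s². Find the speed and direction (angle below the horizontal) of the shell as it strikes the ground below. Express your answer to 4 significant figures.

83.50 m/s at 69.08° below the horizontal

v_x = 70.33 cos 64.91° = 29.823 m/s (constant).
|v_y| at impact = √((63.694)² + 2×9.8×103.4) = 77.997 m/s.
Speed = √(29.823² + 77.997²) = 83.50 m/s; angle = arctan(77.997/29.823) = 69.08° below horizontal.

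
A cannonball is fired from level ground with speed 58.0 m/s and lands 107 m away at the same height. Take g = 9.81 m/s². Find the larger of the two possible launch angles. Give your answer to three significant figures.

Level-ground range: R = v₀² sin(2θ)/g ⇒ sin 2θ = R g / v₀² = 107×9.81/58.0² = 0.3120.
2θ = arcsin(0.3120) = 18.18° or 180° − 18.18° = 161.82°.
So θ = 9.09° or θ = 80.9°.

80.9°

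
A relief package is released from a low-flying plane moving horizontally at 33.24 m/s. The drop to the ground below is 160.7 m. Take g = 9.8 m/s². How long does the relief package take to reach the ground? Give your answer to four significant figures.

The horizontal speed doesn't affect the fall. With v_y0 = 0, h = ½ g t².
t = √(2 × 160.7 / 9.8) = √32.796 = 5.727 s.

5.727 s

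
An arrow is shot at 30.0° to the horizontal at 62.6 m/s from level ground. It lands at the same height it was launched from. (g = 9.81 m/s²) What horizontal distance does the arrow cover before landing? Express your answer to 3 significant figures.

346 m

Components: v_x = 62.6 cos 30.0° = 54.21 m/s, v_y = 62.6 sin 30.0° = 31.30 m/s.
Time of flight (same landing height): t = 2 v_y / g = 2 × 31.30 / 9.81 = 6.381 s.
Range: R = v_x · t = 54.21 × 6.381 = 346 m.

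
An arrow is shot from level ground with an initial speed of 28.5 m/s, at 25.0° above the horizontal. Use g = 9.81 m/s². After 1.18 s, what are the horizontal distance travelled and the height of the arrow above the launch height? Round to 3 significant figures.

v_x = 28.5 cos 25.0° = 25.83 m/s; v_y0 = 28.5 sin 25.0° = 12.04 m/s.
x = v_x t = 25.83 × 1.18 = 30.5 m.
y = v_y0 t − ½ g t² = 12.04×1.18 − 4.905×1.18² = 7.38 m.

x = 30.5 m, y = 7.38 m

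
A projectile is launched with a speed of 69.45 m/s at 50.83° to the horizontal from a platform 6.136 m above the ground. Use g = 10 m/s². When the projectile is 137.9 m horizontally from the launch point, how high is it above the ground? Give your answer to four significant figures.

126.0 m

v_x = 69.45 cos 50.83° = 43.866 m/s, v_y0 = 69.45 sin 50.83° = 53.843 m/s.
Time to reach x = 137.9 m: t = x / v_x = 137.9 / 43.866 = 3.1437 s.
y = 6.136 + v_y0 t − ½ g t² = 6.136 + 53.843×3.1437 − 5.000×3.1437² = 126.0 m.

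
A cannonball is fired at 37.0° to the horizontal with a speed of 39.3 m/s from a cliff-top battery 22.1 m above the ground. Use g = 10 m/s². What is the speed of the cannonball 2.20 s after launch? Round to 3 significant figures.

31.4 m/s

v_x = 39.3 cos 37.0° = 31.39 m/s (constant).
v_y(t) = 39.3 sin 37.0° − g t = 23.65 − 10 × 2.20 = 1.650 m/s.
Speed = √(v_x² + v_y²) = √(985.3 + 2.722) = 31.4 m/s.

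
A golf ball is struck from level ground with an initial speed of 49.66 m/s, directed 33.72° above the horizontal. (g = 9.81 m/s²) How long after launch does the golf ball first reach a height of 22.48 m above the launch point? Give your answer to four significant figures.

0.9897 s

v_y0 = 49.66 sin 33.72° = 27.568 m/s.
Set y = v_y0 t − ½ g t² = 22.48: 4.905 t² − 27.568 t + 22.48 = 0.
t = [27.568 ± √(759.99 − 441.06)] / 9.81 = (27.568 ± 17.859) / 9.81, giving t = 0.9897 s or t = 4.631 s.
The golf ball is on the way up at the first time, so t = 0.9897 s.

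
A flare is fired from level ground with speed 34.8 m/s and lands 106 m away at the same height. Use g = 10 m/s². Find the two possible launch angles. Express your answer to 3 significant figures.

30.5° and 59.5°

Level-ground range: R = v₀² sin(2θ)/g ⇒ sin 2θ = R g / v₀² = 106×10/34.8² = 0.8753.
2θ = arcsin(0.8753) = 61.08° or 180° − 61.08° = 118.92°.
So θ = 30.5° or θ = 59.5°.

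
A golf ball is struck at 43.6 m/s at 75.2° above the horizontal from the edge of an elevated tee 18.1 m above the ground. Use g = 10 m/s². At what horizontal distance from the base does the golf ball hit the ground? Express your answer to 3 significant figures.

Components: v_x = 43.6 cos 75.2° = 11.14 m/s, v_y = 43.6 sin 75.2° = 42.15 m/s.
Vertical: 0 = 18.1 + 42.15 t − ½(10) t² ⇒ 5.000 t² − 42.15 t − 18.1 = 0.
t = [42.15 + √(1777 + 362.0)] / 10.00 = 8.840 s.
Horizontal: R = v_x · t = 11.14 × 8.840 = 98.5 m.

98.5 m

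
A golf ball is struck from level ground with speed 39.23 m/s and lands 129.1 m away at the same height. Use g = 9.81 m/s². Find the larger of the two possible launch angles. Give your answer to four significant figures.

Level-ground range: R = v₀² sin(2θ)/g ⇒ sin 2θ = R g / v₀² = 129.1×9.81/39.23² = 0.8229.
2θ = arcsin(0.8229) = 55.376° or 180° − 55.376° = 124.624°.
So θ = 27.69° or θ = 62.31°.

62.31°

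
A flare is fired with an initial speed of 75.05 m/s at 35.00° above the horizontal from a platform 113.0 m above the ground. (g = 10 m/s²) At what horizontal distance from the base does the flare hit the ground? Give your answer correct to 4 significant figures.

658.9 m

Components: v_x = 75.05 cos 35.00° = 61.477 m/s, v_y = 75.05 sin 35.00° = 43.047 m/s.
Vertical: 0 = 113.0 + 43.047 t − ½(10) t² ⇒ 5.000 t² − 43.047 t − 113.0 = 0.
t = [43.047 + √(1853.0 + 2260.0)] / 10.00 = 10.718 s.
Horizontal: R = v_x · t = 61.477 × 10.718 = 658.9 m.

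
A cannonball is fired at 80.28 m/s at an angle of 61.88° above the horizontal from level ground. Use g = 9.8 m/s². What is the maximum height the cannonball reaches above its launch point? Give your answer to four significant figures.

255.8 m

Vertical component of launch velocity: v_y = 80.28 sin 61.88° = 70.804 m/s.
At the highest point the vertical velocity is zero, so v_y² = 2 g h_max.
h_max = (70.804)² / (2 × 9.8) = 5013.2 / 19.60 = 255.8 m.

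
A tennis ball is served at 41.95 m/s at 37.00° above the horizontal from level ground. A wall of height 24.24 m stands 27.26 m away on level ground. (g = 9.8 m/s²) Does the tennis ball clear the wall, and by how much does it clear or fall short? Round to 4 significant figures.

v_x = 41.95 cos 37.00° = 33.503 m/s; v_y0 = 41.95 sin 37.00° = 25.246 m/s.
Time to reach the wall: t = 27.26 / 33.503 = 0.81366 s.
Height at that point: y = 25.246×0.81366 − 4.900×0.81366² = 17.298 m.
That is 24.24 − 17.298 = 6.942 m below the top of the wall, so the tennis ball does not clear it.

No — it falls 6.942 m short of clearing the wall.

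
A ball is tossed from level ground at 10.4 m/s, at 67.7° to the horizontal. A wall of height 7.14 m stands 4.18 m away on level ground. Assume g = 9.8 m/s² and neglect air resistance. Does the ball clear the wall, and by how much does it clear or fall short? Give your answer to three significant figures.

No — it falls 2.45 m short of clearing the wall.

v_x = 10.4 cos 67.7° = 3.946 m/s; v_y0 = 10.4 sin 67.7° = 9.622 m/s.
Time to reach the wall: t = 4.18 / 3.946 = 1.059 s.
Height at that point: y = 9.622×1.059 − 4.900×1.059² = 4.694 m.
That is 7.14 − 4.694 = 2.45 m below the top of the wall, so the ball does not clear it.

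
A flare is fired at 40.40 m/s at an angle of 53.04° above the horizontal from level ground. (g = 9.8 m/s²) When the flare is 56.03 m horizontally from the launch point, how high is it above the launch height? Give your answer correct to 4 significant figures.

48.39 m

v_x = 40.40 cos 53.04° = 24.291 m/s, v_y0 = 40.40 sin 53.04° = 32.282 m/s.
Time to reach x = 56.03 m: t = x / v_x = 56.03 / 24.291 = 2.3066 s.
y = v_y0 t − ½ g t² = 32.282×2.3066 − 4.900×2.3066² = 48.39 m.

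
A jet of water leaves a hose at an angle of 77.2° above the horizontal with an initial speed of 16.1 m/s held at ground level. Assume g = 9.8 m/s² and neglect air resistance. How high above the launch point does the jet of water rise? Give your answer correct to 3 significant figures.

Vertical component of launch velocity: v_y = 16.1 sin 77.2° = 15.70 m/s.
At the highest point the vertical velocity is zero, so v_y² = 2 g h_max.
h_max = (15.70)² / (2 × 9.8) = 246.5 / 19.60 = 12.6 m.

12.6 m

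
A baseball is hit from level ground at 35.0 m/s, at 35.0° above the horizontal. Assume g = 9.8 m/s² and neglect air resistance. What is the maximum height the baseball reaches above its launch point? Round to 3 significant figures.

20.6 m

Vertical component of launch velocity: v_y = 35.0 sin 35.0° = 20.08 m/s.
At the highest point the vertical velocity is zero, so v_y² = 2 g h_max.
h_max = (20.08)² / (2 × 9.8) = 403.2 / 19.60 = 20.6 m.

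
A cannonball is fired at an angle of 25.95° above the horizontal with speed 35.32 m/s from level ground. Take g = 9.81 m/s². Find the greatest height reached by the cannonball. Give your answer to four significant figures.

12.18 m

Vertical component of launch velocity: v_y = 35.32 sin 25.95° = 15.456 m/s.
At the highest point the vertical velocity is zero, so v_y² = 2 g h_max.
h_max = (15.456)² / (2 × 9.81) = 238.89 / 19.62 = 12.18 m.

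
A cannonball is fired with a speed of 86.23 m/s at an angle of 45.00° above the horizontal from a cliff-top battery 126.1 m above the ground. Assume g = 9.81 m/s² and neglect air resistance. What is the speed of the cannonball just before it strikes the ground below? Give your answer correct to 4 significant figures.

v_x = 86.23 cos 45.00° = 60.974 m/s is unchanged throughout.
For the vertical component, v_y² = v_y0² + 2 g h = (60.974)² + 2×9.81×126.1 = 6191.9, so |v_y| = 78.689 m/s.
Impact speed = √(v_x² + v_y²) = √(3717.8 + 6191.9) = 99.55 m/s.

99.55 m/s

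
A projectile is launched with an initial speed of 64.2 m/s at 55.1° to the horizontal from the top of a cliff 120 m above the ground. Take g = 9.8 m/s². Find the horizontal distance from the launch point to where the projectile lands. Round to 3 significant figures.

Components: v_x = 64.2 cos 55.1° = 36.73 m/s, v_y = 64.2 sin 55.1° = 52.65 m/s.
Vertical: 0 = 120 + 52.65 t − ½(9.8) t² ⇒ 4.900 t² − 52.65 t − 120 = 0.
t = [52.65 + √(2772 + 2352)] / 9.800 = 12.68 s.
Horizontal: R = v_x · t = 36.73 × 12.68 = 466 m.

466 m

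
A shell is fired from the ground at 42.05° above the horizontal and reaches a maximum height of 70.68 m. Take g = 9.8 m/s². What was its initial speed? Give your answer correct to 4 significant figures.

At maximum height v_y = 0, so (v₀ sin θ)² = 2 g H.
v₀ sin 42.05° = √(2 × 9.8 × 70.68) = 37.220 m/s.
v₀ = 37.220 / sin 42.05° = 37.220 / 0.6698 = 55.57 m/s.

55.57 m/s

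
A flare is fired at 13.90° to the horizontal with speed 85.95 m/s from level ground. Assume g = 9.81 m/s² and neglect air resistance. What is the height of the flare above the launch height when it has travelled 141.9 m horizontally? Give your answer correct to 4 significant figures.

v_x = 85.95 cos 13.90° = 83.433 m/s, v_y0 = 85.95 sin 13.90° = 20.648 m/s.
Time to reach x = 141.9 m: t = x / v_x = 141.9 / 83.433 = 1.7008 s.
y = v_y0 t − ½ g t² = 20.648×1.7008 − 4.905×1.7008² = 20.93 m.

20.93 m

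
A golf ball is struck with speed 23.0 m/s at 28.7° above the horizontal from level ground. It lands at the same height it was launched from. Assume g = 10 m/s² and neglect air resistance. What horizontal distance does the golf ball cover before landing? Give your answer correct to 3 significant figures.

44.6 m

For level ground, R = v₀² sin(2θ) / g.
sin(2 × 28.7°) = sin 57.40° = 0.8425.
R = (23.0)² × 0.8425 / 10 = 44.6 m.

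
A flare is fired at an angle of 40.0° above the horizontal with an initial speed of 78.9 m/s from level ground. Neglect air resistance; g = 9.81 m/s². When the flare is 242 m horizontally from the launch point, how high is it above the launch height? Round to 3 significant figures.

124 m

v_x = 78.9 cos 40.0° = 60.44 m/s, v_y0 = 78.9 sin 40.0° = 50.72 m/s.
Time to reach x = 242 m: t = x / v_x = 242 / 60.44 = 4.004 s.
y = v_y0 t − ½ g t² = 50.72×4.004 − 4.905×4.004² = 124 m.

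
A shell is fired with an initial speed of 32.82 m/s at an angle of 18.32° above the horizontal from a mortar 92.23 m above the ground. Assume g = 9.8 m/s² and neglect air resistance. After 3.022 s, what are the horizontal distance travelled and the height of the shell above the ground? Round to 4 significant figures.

v_x = 32.82 cos 18.32° = 31.157 m/s; v_y0 = 32.82 sin 18.32° = 10.316 m/s.
x = v_x t = 31.157 × 3.022 = 94.16 m.
y = 92.23 + v_y0 t − ½ g t² = 78.66 m.

x = 94.16 m, y = 78.66 m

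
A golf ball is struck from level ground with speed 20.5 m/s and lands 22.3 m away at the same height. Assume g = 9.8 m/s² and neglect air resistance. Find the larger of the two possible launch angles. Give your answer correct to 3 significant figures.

Level-ground range: R = v₀² sin(2θ)/g ⇒ sin 2θ = R g / v₀² = 22.3×9.8/20.5² = 0.5200.
2θ = arcsin(0.5200) = 31.33° or 180° − 31.33° = 148.67°.
So θ = 15.7° or θ = 74.3°.

74.3°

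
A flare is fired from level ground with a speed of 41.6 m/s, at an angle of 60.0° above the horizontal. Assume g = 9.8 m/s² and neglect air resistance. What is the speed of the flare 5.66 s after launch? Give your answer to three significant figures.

28.5 m/s

v_x = 41.6 cos 60.0° = 20.80 m/s (constant).
v_y(t) = 41.6 sin 60.0° − g t = 36.03 − 9.8 × 5.66 = -19.44 m/s.
Speed = √(v_x² + v_y²) = √(432.6 + 377.9) = 28.5 m/s.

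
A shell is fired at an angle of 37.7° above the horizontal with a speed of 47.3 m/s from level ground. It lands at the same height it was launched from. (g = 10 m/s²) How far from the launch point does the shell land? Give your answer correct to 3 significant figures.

For level ground, R = v₀² sin(2θ) / g.
sin(2 × 37.7°) = sin 75.40° = 0.9677.
R = (47.3)² × 0.9677 / 10 = 217 m.

217 m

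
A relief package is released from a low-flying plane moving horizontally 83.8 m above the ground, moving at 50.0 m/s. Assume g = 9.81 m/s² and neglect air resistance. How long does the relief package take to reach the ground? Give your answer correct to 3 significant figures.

The horizontal speed doesn't affect the fall. With v_y0 = 0, h = ½ g t².
t = √(2 × 83.8 / 9.81) = √17.08 = 4.13 s.

4.13 s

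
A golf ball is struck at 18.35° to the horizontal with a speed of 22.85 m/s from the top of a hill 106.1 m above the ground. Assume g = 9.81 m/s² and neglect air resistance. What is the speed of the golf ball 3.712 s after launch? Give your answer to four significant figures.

36.39 m/s

v_x = 22.85 cos 18.35° = 21.688 m/s (constant).
v_y(t) = 22.85 sin 18.35° − g t = 7.1937 − 9.81 × 3.712 = -29.221 m/s.
Speed = √(v_x² + v_y²) = √(470.37 + 853.87) = 36.39 m/s.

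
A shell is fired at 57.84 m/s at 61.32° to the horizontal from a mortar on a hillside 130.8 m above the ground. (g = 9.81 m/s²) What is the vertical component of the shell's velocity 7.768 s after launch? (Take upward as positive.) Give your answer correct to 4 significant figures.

Initial vertical component: v_y0 = 57.84 sin 61.32° = 50.744 m/s.
v_y(t) = v_y0 − g t = 50.744 − 9.81 × 7.768 = -25.46 m/s.

-25.46 m/s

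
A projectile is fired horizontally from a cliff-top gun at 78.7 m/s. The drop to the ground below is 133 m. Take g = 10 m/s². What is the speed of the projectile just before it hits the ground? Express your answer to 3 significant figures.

Fall time: t = √(2 × 133 / 10) = 5.158 s.
At impact: v_x = 78.7 m/s (unchanged), v_y = g t = 10 × 5.158 = 51.58 m/s.
Speed = √(v_x² + v_y²) = √(6194 + 2660) = 94.1 m/s.

94.1 m/s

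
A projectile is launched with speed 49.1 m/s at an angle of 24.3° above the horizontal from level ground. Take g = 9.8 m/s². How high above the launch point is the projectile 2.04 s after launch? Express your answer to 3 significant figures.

v_y0 = 49.1 sin 24.3° = 20.21 m/s.
y(t) = v_y0 t − ½ g t² = 20.21×2.04 − 4.900×2.04² = 20.8 m.

20.8 m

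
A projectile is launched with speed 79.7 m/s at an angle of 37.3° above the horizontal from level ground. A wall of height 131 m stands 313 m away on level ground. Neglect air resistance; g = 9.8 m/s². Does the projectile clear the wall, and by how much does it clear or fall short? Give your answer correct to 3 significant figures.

v_x = 79.7 cos 37.3° = 63.40 m/s; v_y0 = 79.7 sin 37.3° = 48.30 m/s.
Time to reach the wall: t = 313 / 63.40 = 4.937 s.
Height at that point: y = 48.30×4.937 − 4.900×4.937² = 119.0 m.
That is 131 − 119.0 = 12.0 m below the top of the wall, so the projectile does not clear it.

No — it falls 12.0 m short of clearing the wall.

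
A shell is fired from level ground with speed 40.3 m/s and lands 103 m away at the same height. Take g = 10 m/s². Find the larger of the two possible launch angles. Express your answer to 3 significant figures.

Level-ground range: R = v₀² sin(2θ)/g ⇒ sin 2θ = R g / v₀² = 103×10/40.3² = 0.6342.
2θ = arcsin(0.6342) = 39.36° or 180° − 39.36° = 140.64°.
So θ = 19.7° or θ = 70.3°.

70.3°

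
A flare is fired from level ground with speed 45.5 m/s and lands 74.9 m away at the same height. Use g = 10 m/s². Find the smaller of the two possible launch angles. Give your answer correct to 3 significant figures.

10.6°

Level-ground range: R = v₀² sin(2θ)/g ⇒ sin 2θ = R g / v₀² = 74.9×10/45.5² = 0.3618.
2θ = arcsin(0.3618) = 21.21° or 180° − 21.21° = 158.79°.
So θ = 10.6° or θ = 79.4°.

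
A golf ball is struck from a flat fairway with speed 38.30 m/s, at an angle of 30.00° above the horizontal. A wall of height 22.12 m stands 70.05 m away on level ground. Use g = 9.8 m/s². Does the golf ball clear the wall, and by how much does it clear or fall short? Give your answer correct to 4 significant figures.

v_x = 38.30 cos 30.00° = 33.169 m/s; v_y0 = 38.30 sin 30.00° = 19.150 m/s.
Time to reach the wall: t = 70.05 / 33.169 = 2.1119 s.
Height at that point: y = 19.150×2.1119 − 4.900×2.1119² = 18.588 m.
That is 22.12 − 18.588 = 3.532 m below the top of the wall, so the golf ball does not clear it.

No — it falls 3.532 m short of clearing the wall.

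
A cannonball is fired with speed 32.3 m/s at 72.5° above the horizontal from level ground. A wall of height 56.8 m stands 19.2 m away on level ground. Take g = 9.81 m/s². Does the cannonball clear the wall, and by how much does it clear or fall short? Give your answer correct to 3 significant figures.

v_x = 32.3 cos 72.5° = 9.713 m/s; v_y0 = 32.3 sin 72.5° = 30.81 m/s.
Time to reach the wall: t = 19.2 / 9.713 = 1.977 s.
Height at that point: y = 30.81×1.977 − 4.905×1.977² = 41.74 m.
That is 56.8 − 41.74 = 15.1 m below the top of the wall, so the cannonball does not clear it.

No — it falls 15.1 m short of clearing the wall.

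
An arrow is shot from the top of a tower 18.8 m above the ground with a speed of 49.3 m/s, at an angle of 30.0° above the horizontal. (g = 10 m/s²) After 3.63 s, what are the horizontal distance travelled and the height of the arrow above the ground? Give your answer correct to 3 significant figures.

v_x = 49.3 cos 30.0° = 42.70 m/s; v_y0 = 49.3 sin 30.0° = 24.65 m/s.
x = v_x t = 42.70 × 3.63 = 155 m.
y = 18.8 + v_y0 t − ½ g t² = 42.4 m.

x = 155 m, y = 42.4 m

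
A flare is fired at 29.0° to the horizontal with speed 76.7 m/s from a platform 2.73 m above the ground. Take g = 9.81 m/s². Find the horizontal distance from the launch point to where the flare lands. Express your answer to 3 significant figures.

Components: v_x = 76.7 cos 29.0° = 67.08 m/s, v_y = 76.7 sin 29.0° = 37.18 m/s.
Vertical: 0 = 2.73 + 37.18 t − ½(9.81) t² ⇒ 4.905 t² − 37.18 t − 2.73 = 0.
t = [37.18 + √(1382 + 53.56)] / 9.810 = 7.652 s.
Horizontal: R = v_x · t = 67.08 × 7.652 = 513 m.

513 m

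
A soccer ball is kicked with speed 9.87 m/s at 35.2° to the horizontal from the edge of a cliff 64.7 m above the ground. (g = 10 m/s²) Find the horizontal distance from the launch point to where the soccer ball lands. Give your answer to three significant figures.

34.0 m

Components: v_x = 9.87 cos 35.2° = 8.065 m/s, v_y = 9.87 sin 35.2° = 5.689 m/s.
Vertical: 0 = 64.7 + 5.689 t − ½(10) t² ⇒ 5.000 t² − 5.689 t − 64.7 = 0.
t = [5.689 + √(32.36 + 1294)] / 10.00 = 4.211 s.
Horizontal: R = v_x · t = 8.065 × 4.211 = 34.0 m.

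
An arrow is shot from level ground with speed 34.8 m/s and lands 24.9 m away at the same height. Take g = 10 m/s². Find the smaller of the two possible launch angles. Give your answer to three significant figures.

5.93°

Level-ground range: R = v₀² sin(2θ)/g ⇒ sin 2θ = R g / v₀² = 24.9×10/34.8² = 0.2056.
2θ = arcsin(0.2056) = 11.86° or 180° − 11.86° = 168.14°.
So θ = 5.93° or θ = 84.1°.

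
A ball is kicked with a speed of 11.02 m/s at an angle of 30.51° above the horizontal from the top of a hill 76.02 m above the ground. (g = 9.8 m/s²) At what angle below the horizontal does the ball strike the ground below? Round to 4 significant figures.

76.32°

v_x = 11.02 cos 30.51° = 9.4942 m/s.
At impact |v_y| = √(v_y0² + 2 g h) = √(5.5947² + 2×9.8×76.02) = 39.004 m/s.
Angle below horizontal = arctan(|v_y| / v_x) = arctan(39.004 / 9.4942) = 76.32°.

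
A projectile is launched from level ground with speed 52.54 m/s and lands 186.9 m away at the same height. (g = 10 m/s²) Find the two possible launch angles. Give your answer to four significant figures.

21.31° and 68.69°

Level-ground range: R = v₀² sin(2θ)/g ⇒ sin 2θ = R g / v₀² = 186.9×10/52.54² = 0.6771.
2θ = arcsin(0.6771) = 42.617° or 180° − 42.617° = 137.383°.
So θ = 21.31° or θ = 68.69°.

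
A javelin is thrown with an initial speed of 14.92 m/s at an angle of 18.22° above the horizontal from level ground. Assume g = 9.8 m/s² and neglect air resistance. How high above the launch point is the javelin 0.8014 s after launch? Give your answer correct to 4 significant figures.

0.5915 m

v_y0 = 14.92 sin 18.22° = 4.6650 m/s.
y(t) = v_y0 t − ½ g t² = 4.6650×0.8014 − 4.900×0.8014² = 0.5915 m.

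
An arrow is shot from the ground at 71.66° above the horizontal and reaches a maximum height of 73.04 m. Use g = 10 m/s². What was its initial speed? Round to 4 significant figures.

40.27 m/s

At maximum height v_y = 0, so (v₀ sin θ)² = 2 g H.
v₀ sin 71.66° = √(2 × 10 × 73.04) = 38.220 m/s.
v₀ = 38.220 / sin 71.66° = 38.220 / 0.9492 = 40.27 m/s.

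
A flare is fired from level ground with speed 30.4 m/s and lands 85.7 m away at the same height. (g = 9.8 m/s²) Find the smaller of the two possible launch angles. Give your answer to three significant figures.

32.7°

Level-ground range: R = v₀² sin(2θ)/g ⇒ sin 2θ = R g / v₀² = 85.7×9.8/30.4² = 0.9088.
2θ = arcsin(0.9088) = 65.34° or 180° − 65.34° = 114.66°.
So θ = 32.7° or θ = 57.3°.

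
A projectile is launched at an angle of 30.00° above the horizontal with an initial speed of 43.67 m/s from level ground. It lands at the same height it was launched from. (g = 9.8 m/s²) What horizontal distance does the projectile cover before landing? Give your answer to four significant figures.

For level ground, R = v₀² sin(2θ) / g.
sin(2 × 30.00°) = sin 60.000° = 0.8660.
R = (43.67)² × 0.8660 / 9.8 = 168.5 m.

168.5 m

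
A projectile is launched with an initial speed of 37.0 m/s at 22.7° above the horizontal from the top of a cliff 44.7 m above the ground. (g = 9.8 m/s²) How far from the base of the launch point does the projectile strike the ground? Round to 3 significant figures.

Components: v_x = 37.0 cos 22.7° = 34.13 m/s, v_y = 37.0 sin 22.7° = 14.28 m/s.
Vertical: 0 = 44.7 + 14.28 t − ½(9.8) t² ⇒ 4.900 t² − 14.28 t − 44.7 = 0.
t = [14.28 + √(203.9 + 876.1)] / 9.800 = 4.811 s.
Horizontal: R = v_x · t = 34.13 × 4.811 = 164 m.

164 m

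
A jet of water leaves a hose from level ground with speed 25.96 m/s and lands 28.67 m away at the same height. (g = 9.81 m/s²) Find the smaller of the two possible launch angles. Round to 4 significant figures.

12.33°

Level-ground range: R = v₀² sin(2θ)/g ⇒ sin 2θ = R g / v₀² = 28.67×9.81/25.96² = 0.4173.
2θ = arcsin(0.4173) = 24.664° or 180° − 24.664° = 155.336°.
So θ = 12.33° or θ = 77.67°.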